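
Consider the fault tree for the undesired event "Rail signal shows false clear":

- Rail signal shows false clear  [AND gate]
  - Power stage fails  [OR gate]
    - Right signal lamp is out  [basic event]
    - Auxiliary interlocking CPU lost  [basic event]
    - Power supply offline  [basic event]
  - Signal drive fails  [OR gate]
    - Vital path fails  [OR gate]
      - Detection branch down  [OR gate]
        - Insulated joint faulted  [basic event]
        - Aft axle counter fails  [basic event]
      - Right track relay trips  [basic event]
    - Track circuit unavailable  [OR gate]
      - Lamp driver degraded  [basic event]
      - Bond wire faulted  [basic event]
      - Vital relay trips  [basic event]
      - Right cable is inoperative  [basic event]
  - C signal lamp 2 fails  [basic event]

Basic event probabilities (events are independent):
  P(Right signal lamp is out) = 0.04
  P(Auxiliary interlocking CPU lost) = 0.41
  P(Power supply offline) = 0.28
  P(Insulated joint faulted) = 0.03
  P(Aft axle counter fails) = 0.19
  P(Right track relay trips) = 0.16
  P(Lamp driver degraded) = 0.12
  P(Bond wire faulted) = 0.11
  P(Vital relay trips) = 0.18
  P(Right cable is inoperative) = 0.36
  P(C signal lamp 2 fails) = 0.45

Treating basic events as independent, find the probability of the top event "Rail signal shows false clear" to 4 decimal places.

0.1942

P(Power stage fails) [OR] = 1 − (1−0.04) × (1−0.41) × (1−0.28) = 0.592192
P(Detection branch down) [OR] = 1 − (1−0.03) × (1−0.19) = 0.214300
P(Vital path fails) [OR] = 1 − (1−0.214300) × (1−0.16) = 0.340012
P(Track circuit unavailable) [OR] = 1 − (1−0.12) × (1−0.11) × (1−0.18) × (1−0.36) = 0.588977
P(Signal drive fails) [OR] = 1 − (1−0.340012) × (1−0.588977) = 0.728730
P(Rail signal shows false clear) [AND] = 0.592192 × 0.728730 × 0.45 = 0.194197
Rounded to 4 decimal places: P(Rail signal shows false clear) ≈ 0.1942.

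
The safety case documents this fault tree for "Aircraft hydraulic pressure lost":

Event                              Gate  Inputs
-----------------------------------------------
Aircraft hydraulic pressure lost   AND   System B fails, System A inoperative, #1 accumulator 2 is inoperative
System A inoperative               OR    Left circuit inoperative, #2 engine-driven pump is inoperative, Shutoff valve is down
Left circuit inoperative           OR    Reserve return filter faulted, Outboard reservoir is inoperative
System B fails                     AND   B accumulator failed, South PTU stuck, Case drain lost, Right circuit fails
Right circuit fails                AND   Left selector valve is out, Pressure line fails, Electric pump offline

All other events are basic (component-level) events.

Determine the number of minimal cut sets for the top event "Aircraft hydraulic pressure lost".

4

Right circuit fails [AND]: one cut set from each child combined → 1 × 1 × 1 = 1 cut set(s).
System B fails [AND]: one cut set from each child combined → 1 × 1 × 1 × 1 = 1 cut set(s).
Left circuit inoperative [OR]: union of children's cut sets → 2 cut set(s).
System A inoperative [OR]: union of children's cut sets → 4 cut set(s).
Aircraft hydraulic pressure lost [AND]: one cut set from each child combined → 1 × 4 × 1 = 4 cut set(s).
Minimal cut sets: {#1 accumulator 2 is inoperative, B accumulator failed, Case drain lost, Electric pump offline, Left selector valve is out, Pressure line fails, Reserve return filter faulted, South PTU stuck}; {#1 accumulator 2 is inoperative, B accumulator failed, Case drain lost, Electric pump offline, Left selector valve is out, Outboard reservoir is inoperative, Pressure line fails, South PTU stuck}; {#1 accumulator 2 is inoperative, #2 engine-driven pump is inoperative, B accumulator failed, Case drain lost, Electric pump offline, Left selector valve is out, Pressure line fails, South PTU stuck}; {#1 accumulator 2 is inoperative, B accumulator failed, Case drain lost, Electric pump offline, Left selector valve is out, Pressure line fails, Shutoff valve is down, South PTU stuck}.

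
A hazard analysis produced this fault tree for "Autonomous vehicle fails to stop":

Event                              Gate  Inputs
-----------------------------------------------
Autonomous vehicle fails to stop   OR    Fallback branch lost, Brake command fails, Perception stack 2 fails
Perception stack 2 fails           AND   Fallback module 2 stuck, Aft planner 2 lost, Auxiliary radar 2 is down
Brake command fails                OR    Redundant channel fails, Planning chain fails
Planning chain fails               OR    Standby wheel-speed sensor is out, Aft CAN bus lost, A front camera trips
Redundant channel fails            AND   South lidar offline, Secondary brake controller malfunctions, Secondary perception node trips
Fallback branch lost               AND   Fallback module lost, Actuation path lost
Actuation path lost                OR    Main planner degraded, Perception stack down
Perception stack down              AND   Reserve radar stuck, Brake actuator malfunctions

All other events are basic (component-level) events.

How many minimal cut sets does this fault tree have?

7

Perception stack down [AND]: one cut set from each child combined → 1 × 1 = 1 cut set(s).
Actuation path lost [OR]: union of children's cut sets → 2 cut set(s).
Fallback branch lost [AND]: one cut set from each child combined → 1 × 2 = 2 cut set(s).
Redundant channel fails [AND]: one cut set from each child combined → 1 × 1 × 1 = 1 cut set(s).
Planning chain fails [OR]: union of children's cut sets → 3 cut set(s).
Brake command fails [OR]: union of children's cut sets → 4 cut set(s).
Perception stack 2 fails [AND]: one cut set from each child combined → 1 × 1 × 1 = 1 cut set(s).
Autonomous vehicle fails to stop [OR]: union of children's cut sets → 7 cut set(s).
Minimal cut sets: {Fallback module lost, Main planner degraded}; {Brake actuator malfunctions, Fallback module lost, Reserve radar stuck}; {Secondary brake controller malfunctions, Secondary perception node trips, South lidar offline}; {Standby wheel-speed sensor is out}; {Aft CAN bus lost}; {A front camera trips}; {Aft planner 2 lost, Auxiliary radar 2 is down, Fallback module 2 stuck}.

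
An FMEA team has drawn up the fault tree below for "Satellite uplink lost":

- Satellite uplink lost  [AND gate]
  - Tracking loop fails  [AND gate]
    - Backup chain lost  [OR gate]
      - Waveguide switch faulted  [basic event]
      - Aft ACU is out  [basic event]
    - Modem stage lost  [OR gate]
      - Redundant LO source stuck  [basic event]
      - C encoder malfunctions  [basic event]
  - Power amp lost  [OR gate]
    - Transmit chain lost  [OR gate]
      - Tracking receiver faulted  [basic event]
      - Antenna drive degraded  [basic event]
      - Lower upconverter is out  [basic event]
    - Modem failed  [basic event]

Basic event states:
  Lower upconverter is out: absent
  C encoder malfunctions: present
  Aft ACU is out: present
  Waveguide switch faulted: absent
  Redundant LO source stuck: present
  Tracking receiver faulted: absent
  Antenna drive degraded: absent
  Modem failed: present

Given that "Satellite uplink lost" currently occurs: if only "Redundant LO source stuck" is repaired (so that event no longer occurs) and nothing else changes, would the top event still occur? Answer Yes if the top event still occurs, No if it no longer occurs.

Yes

Counterfactual: set "Redundant LO source stuck" to not occurred.
Backup chain lost [OR]: Waveguide switch faulted=not, Aft ACU is out=occurs → at least one input occurs → occurs.
Modem stage lost [OR]: Redundant LO source stuck=not, C encoder malfunctions=occurs → at least one input occurs → occurs.
Tracking loop fails [AND]: Backup chain lost=occurs, Modem stage lost=occurs → all inputs occur → occurs.
Transmit chain lost [OR]: Tracking receiver faulted=not, Antenna drive degraded=not, Lower upconverter is out=not → no input occurs → does not occur.
Power amp lost [OR]: Transmit chain lost=not, Modem failed=occurs → at least one input occurs → occurs.
Satellite uplink lost [AND]: Tracking loop fails=occurs, Power amp lost=occurs → all inputs occur → occurs.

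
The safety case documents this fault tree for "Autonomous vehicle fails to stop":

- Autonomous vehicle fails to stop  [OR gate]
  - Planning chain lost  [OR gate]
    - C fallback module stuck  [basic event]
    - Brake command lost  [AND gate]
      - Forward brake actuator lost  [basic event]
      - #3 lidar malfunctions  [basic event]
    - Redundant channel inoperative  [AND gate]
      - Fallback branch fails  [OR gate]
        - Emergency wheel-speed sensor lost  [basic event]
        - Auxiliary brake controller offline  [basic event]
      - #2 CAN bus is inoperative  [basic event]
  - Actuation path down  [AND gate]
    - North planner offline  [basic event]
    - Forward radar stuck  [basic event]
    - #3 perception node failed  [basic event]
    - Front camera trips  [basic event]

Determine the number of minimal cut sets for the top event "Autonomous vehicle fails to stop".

Brake command lost [AND]: one cut set from each child combined → 1 × 1 = 1 cut set(s).
Fallback branch fails [OR]: union of children's cut sets → 2 cut set(s).
Redundant channel inoperative [AND]: one cut set from each child combined → 2 × 1 = 2 cut set(s).
Planning chain lost [OR]: union of children's cut sets → 4 cut set(s).
Actuation path down [AND]: one cut set from each child combined → 1 × 1 × 1 × 1 = 1 cut set(s).
Autonomous vehicle fails to stop [OR]: union of children's cut sets → 5 cut set(s).
Minimal cut sets: {C fallback module stuck}; {#3 lidar malfunctions, Forward brake actuator lost}; {#2 CAN bus is inoperative, Emergency wheel-speed sensor lost}; {#2 CAN bus is inoperative, Auxiliary brake controller offline}; {#3 perception node failed, Forward radar stuck, Front camera trips, North planner offline}.

5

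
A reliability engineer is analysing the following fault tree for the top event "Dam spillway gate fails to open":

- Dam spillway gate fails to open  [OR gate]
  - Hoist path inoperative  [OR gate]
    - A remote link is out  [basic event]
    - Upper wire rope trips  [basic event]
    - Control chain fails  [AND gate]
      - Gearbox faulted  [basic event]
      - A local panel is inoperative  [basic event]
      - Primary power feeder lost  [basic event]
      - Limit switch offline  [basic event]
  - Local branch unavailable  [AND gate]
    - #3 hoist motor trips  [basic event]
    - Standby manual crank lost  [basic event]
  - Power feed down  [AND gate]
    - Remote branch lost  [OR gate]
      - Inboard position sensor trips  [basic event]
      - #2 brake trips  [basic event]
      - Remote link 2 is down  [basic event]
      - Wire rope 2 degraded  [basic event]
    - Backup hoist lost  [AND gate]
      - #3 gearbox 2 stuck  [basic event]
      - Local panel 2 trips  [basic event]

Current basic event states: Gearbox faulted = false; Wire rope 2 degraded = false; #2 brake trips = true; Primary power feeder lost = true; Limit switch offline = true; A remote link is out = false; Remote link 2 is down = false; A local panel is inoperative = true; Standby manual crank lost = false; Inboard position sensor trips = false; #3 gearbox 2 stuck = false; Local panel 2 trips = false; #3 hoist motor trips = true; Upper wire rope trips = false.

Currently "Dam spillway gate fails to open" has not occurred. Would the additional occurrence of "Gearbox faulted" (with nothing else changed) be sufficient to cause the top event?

Counterfactual: set "Gearbox faulted" to occurred.
Control chain fails [AND]: Gearbox faulted=occurs, A local panel is inoperative=occurs, Primary power feeder lost=occurs, Limit switch offline=occurs → all inputs occur → occurs.
Hoist path inoperative [OR]: A remote link is out=not, Upper wire rope trips=not, Control chain fails=occurs → at least one input occurs → occurs.
Local branch unavailable [AND]: #3 hoist motor trips=occurs, Standby manual crank lost=not → not all inputs occur → does not occur.
Remote branch lost [OR]: Inboard position sensor trips=not, #2 brake trips=occurs, Remote link 2 is down=not, Wire rope 2 degraded=not → at least one input occurs → occurs.
Backup hoist lost [AND]: #3 gearbox 2 stuck=not, Local panel 2 trips=not → not all inputs occur → does not occur.
Power feed down [AND]: Remote branch lost=occurs, Backup hoist lost=not → not all inputs occur → does not occur.
Dam spillway gate fails to open [OR]: Hoist path inoperative=occurs, Local branch unavailable=not, Power feed down=not → at least one input occurs → occurs.

Yes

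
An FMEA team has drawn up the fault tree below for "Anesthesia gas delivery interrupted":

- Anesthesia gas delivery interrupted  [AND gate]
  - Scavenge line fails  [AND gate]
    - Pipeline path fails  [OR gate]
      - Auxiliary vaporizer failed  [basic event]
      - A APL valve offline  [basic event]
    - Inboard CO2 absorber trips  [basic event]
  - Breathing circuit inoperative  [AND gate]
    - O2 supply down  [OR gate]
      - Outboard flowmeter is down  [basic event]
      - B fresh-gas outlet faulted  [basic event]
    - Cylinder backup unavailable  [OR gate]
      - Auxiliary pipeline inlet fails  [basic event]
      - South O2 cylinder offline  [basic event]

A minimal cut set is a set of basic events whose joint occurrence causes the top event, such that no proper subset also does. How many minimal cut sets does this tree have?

Pipeline path fails [OR]: union of children's cut sets → 2 cut set(s).
Scavenge line fails [AND]: one cut set from each child combined → 2 × 1 = 2 cut set(s).
O2 supply down [OR]: union of children's cut sets → 2 cut set(s).
Cylinder backup unavailable [OR]: union of children's cut sets → 2 cut set(s).
Breathing circuit inoperative [AND]: one cut set from each child combined → 2 × 2 = 4 cut set(s).
Anesthesia gas delivery interrupted [AND]: one cut set from each child combined → 2 × 4 = 8 cut set(s).
Minimal cut sets: {Auxiliary pipeline inlet fails, Auxiliary vaporizer failed, Inboard CO2 absorber trips, Outboard flowmeter is down}; {Auxiliary vaporizer failed, Inboard CO2 absorber trips, Outboard flowmeter is down, South O2 cylinder offline}; {Auxiliary pipeline inlet fails, Auxiliary vaporizer failed, B fresh-gas outlet faulted, Inboard CO2 absorber trips}; {Auxiliary vaporizer failed, B fresh-gas outlet faulted, Inboard CO2 absorber trips, South O2 cylinder offline}; {A APL valve offline, Auxiliary pipeline inlet fails, Inboard CO2 absorber trips, Outboard flowmeter is down}; {A APL valve offline, Inboard CO2 absorber trips, Outboard flowmeter is down, South O2 cylinder offline}; {A APL valve offline, Auxiliary pipeline inlet fails, B fresh-gas outlet faulted, Inboard CO2 absorber trips}; {A APL valve offline, B fresh-gas outlet faulted, Inboard CO2 absorber trips, South O2 cylinder offline}.

8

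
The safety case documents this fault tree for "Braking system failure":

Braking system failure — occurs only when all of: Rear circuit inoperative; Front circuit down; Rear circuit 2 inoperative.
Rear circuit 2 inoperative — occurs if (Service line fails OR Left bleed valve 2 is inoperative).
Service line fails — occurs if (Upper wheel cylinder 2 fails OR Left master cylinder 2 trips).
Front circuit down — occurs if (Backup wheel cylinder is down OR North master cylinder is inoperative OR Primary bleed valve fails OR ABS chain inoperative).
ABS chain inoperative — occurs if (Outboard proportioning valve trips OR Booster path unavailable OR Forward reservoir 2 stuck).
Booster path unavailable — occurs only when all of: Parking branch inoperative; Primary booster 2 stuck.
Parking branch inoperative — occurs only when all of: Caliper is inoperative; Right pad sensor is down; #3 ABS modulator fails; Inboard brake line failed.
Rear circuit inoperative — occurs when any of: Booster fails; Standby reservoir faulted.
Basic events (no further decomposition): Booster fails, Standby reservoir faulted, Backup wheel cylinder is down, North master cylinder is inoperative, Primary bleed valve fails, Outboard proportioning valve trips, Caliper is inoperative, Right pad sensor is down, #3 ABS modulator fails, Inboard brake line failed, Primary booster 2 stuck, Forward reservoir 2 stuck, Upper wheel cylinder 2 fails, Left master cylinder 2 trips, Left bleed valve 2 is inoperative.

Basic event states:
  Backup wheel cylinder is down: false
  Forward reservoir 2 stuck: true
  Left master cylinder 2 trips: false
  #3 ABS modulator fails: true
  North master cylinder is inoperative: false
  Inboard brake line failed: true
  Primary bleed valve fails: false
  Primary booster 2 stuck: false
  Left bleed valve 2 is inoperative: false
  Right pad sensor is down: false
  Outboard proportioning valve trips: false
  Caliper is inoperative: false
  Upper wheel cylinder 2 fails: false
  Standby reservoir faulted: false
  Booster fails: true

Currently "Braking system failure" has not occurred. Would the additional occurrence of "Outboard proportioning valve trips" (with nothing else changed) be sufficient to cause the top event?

No

Counterfactual: set "Outboard proportioning valve trips" to occurred.
Rear circuit inoperative [OR]: Booster fails=occurs, Standby reservoir faulted=not → at least one input occurs → occurs.
Parking branch inoperative [AND]: Caliper is inoperative=not, Right pad sensor is down=not, #3 ABS modulator fails=occurs, Inboard brake line failed=occurs → not all inputs occur → does not occur.
Booster path unavailable [AND]: Parking branch inoperative=not, Primary booster 2 stuck=not → not all inputs occur → does not occur.
ABS chain inoperative [OR]: Outboard proportioning valve trips=occurs, Booster path unavailable=not, Forward reservoir 2 stuck=occurs → at least one input occurs → occurs.
Front circuit down [OR]: Backup wheel cylinder is down=not, North master cylinder is inoperative=not, Primary bleed valve fails=not, ABS chain inoperative=occurs → at least one input occurs → occurs.
Service line fails [OR]: Upper wheel cylinder 2 fails=not, Left master cylinder 2 trips=not → no input occurs → does not occur.
Rear circuit 2 inoperative [OR]: Service line fails=not, Left bleed valve 2 is inoperative=not → no input occurs → does not occur.
Braking system failure [AND]: Rear circuit inoperative=occurs, Front circuit down=occurs, Rear circuit 2 inoperative=not → not all inputs occur → does not occur.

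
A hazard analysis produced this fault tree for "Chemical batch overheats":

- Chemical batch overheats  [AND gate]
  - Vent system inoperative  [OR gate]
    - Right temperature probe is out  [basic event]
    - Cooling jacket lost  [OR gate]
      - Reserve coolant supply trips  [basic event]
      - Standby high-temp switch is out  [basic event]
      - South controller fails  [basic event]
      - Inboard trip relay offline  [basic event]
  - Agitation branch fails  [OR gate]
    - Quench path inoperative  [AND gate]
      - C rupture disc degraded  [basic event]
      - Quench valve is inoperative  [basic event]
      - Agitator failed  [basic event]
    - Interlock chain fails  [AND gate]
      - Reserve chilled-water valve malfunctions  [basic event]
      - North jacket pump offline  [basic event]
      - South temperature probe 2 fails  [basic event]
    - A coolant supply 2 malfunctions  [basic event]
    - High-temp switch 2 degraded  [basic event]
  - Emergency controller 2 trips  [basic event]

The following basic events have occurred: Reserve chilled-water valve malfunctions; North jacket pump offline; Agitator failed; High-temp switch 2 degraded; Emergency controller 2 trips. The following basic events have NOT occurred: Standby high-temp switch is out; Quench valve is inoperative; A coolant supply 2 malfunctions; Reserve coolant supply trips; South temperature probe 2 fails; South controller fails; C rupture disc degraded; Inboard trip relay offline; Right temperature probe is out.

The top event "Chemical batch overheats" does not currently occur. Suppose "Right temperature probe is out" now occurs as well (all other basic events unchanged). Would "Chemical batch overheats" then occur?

Yes

Counterfactual: set "Right temperature probe is out" to occurred.
Cooling jacket lost [OR]: Reserve coolant supply trips=not, Standby high-temp switch is out=not, South controller fails=not, Inboard trip relay offline=not → no input occurs → does not occur.
Vent system inoperative [OR]: Right temperature probe is out=occurs, Cooling jacket lost=not → at least one input occurs → occurs.
Quench path inoperative [AND]: C rupture disc degraded=not, Quench valve is inoperative=not, Agitator failed=occurs → not all inputs occur → does not occur.
Interlock chain fails [AND]: Reserve chilled-water valve malfunctions=occurs, North jacket pump offline=occurs, South temperature probe 2 fails=not → not all inputs occur → does not occur.
Agitation branch fails [OR]: Quench path inoperative=not, Interlock chain fails=not, A coolant supply 2 malfunctions=not, High-temp switch 2 degraded=occurs → at least one input occurs → occurs.
Chemical batch overheats [AND]: Vent system inoperative=occurs, Agitation branch fails=occurs, Emergency controller 2 trips=occurs → all inputs occur → occurs.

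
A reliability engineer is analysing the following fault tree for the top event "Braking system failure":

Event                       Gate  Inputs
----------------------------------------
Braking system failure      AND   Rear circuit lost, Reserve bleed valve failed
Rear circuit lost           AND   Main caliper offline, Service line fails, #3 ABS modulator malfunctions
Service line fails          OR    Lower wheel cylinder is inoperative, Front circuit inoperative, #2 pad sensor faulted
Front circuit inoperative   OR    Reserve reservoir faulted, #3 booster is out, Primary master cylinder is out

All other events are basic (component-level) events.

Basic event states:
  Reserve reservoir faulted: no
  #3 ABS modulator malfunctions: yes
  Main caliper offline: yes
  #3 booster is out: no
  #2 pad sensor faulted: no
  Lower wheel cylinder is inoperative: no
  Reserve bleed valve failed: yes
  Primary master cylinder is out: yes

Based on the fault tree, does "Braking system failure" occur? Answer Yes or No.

Yes

Front circuit inoperative [OR]: Reserve reservoir faulted=not, #3 booster is out=not, Primary master cylinder is out=occurs → at least one input occurs → occurs.
Service line fails [OR]: Lower wheel cylinder is inoperative=not, Front circuit inoperative=occurs, #2 pad sensor faulted=not → at least one input occurs → occurs.
Rear circuit lost [AND]: Main caliper offline=occurs, Service line fails=occurs, #3 ABS modulator malfunctions=occurs → all inputs occur → occurs.
Braking system failure [AND]: Rear circuit lost=occurs, Reserve bleed valve failed=occurs → all inputs occur → occurs.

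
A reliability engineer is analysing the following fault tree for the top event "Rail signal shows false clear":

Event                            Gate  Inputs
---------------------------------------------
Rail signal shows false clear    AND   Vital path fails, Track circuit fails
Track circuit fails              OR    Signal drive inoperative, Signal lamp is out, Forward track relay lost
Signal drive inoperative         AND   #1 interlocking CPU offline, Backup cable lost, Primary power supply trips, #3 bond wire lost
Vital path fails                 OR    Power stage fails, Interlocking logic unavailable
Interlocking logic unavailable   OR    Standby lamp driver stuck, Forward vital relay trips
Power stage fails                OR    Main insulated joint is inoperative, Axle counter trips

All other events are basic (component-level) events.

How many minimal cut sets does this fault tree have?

Power stage fails [OR]: union of children's cut sets → 2 cut set(s).
Interlocking logic unavailable [OR]: union of children's cut sets → 2 cut set(s).
Vital path fails [OR]: union of children's cut sets → 4 cut set(s).
Signal drive inoperative [AND]: one cut set from each child combined → 1 × 1 × 1 × 1 = 1 cut set(s).
Track circuit fails [OR]: union of children's cut sets → 3 cut set(s).
Rail signal shows false clear [AND]: one cut set from each child combined → 4 × 3 = 12 cut set(s).

12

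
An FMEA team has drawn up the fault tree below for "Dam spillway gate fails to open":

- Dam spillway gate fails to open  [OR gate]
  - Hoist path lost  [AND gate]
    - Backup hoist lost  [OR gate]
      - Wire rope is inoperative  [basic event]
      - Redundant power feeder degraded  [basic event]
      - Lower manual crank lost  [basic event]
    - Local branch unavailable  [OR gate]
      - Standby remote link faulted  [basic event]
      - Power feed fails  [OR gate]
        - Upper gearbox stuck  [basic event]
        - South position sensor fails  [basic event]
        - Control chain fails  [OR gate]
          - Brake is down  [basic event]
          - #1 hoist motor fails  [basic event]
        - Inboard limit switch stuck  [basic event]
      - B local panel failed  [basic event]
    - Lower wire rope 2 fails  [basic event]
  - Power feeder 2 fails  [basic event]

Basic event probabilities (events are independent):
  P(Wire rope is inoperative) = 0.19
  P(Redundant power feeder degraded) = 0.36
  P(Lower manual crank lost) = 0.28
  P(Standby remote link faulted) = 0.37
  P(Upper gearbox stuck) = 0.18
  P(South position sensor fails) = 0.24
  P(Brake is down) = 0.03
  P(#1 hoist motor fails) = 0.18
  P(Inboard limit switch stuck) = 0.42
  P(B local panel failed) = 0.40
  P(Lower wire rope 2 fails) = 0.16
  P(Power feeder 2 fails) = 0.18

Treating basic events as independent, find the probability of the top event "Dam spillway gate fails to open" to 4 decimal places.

P(Backup hoist lost) [OR] = 1 − (1−0.19) × (1−0.36) × (1−0.28) = 0.626752
P(Control chain fails) [OR] = 1 − (1−0.03) × (1−0.18) = 0.204600
P(Power feed fails) [OR] = 1 − (1−0.18) × (1−0.24) × (1−0.204600) × (1−0.42) = 0.712498
P(Local branch unavailable) [OR] = 1 − (1−0.37) × (1−0.712498) × (1−0.40) = 0.891324
P(Hoist path lost) [AND] = 0.626752 × 0.891324 × 0.16 = 0.089382
P(Dam spillway gate fails to open) [OR] = 1 − (1−0.089382) × (1−0.18) = 0.253293
Rounded to 4 decimal places: P(Dam spillway gate fails to open) ≈ 0.2533.

0.2533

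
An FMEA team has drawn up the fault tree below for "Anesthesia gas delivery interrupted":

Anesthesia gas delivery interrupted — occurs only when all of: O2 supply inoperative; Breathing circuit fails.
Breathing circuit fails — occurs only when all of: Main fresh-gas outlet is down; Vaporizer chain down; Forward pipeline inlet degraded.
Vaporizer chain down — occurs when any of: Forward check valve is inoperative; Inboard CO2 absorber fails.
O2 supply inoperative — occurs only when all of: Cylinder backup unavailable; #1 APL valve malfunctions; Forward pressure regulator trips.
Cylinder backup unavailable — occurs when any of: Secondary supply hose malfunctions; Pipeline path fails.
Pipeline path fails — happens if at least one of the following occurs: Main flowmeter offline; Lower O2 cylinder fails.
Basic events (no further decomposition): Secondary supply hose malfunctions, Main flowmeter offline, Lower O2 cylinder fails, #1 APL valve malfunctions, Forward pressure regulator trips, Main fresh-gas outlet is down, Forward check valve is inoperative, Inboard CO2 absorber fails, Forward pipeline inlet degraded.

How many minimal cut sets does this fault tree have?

6

Pipeline path fails [OR]: union of children's cut sets → 2 cut set(s).
Cylinder backup unavailable [OR]: union of children's cut sets → 3 cut set(s).
O2 supply inoperative [AND]: one cut set from each child combined → 3 × 1 × 1 = 3 cut set(s).
Vaporizer chain down [OR]: union of children's cut sets → 2 cut set(s).
Breathing circuit fails [AND]: one cut set from each child combined → 1 × 2 × 1 = 2 cut set(s).
Anesthesia gas delivery interrupted [AND]: one cut set from each child combined → 3 × 2 = 6 cut set(s).
Minimal cut sets: {#1 APL valve malfunctions, Forward check valve is inoperative, Forward pipeline inlet degraded, Forward pressure regulator trips, Main fresh-gas outlet is down, Secondary supply hose malfunctions}; {#1 APL valve malfunctions, Forward pipeline inlet degraded, Forward pressure regulator trips, Inboard CO2 absorber fails, Main fresh-gas outlet is down, Secondary supply hose malfunctions}; {#1 APL valve malfunctions, Forward check valve is inoperative, Forward pipeline inlet degraded, Forward pressure regulator trips, Main flowmeter offline, Main fresh-gas outlet is down}; {#1 APL valve malfunctions, Forward pipeline inlet degraded, Forward pressure regulator trips, Inboard CO2 absorber fails, Main flowmeter offline, Main fresh-gas outlet is down}; {#1 APL valve malfunctions, Forward check valve is inoperative, Forward pipeline inlet degraded, Forward pressure regulator trips, Lower O2 cylinder fails, Main fresh-gas outlet is down}; {#1 APL valve malfunctions, Forward pipeline inlet degraded, Forward pressure regulator trips, Inboard CO2 absorber fails, Lower O2 cylinder fails, Main fresh-gas outlet is down}.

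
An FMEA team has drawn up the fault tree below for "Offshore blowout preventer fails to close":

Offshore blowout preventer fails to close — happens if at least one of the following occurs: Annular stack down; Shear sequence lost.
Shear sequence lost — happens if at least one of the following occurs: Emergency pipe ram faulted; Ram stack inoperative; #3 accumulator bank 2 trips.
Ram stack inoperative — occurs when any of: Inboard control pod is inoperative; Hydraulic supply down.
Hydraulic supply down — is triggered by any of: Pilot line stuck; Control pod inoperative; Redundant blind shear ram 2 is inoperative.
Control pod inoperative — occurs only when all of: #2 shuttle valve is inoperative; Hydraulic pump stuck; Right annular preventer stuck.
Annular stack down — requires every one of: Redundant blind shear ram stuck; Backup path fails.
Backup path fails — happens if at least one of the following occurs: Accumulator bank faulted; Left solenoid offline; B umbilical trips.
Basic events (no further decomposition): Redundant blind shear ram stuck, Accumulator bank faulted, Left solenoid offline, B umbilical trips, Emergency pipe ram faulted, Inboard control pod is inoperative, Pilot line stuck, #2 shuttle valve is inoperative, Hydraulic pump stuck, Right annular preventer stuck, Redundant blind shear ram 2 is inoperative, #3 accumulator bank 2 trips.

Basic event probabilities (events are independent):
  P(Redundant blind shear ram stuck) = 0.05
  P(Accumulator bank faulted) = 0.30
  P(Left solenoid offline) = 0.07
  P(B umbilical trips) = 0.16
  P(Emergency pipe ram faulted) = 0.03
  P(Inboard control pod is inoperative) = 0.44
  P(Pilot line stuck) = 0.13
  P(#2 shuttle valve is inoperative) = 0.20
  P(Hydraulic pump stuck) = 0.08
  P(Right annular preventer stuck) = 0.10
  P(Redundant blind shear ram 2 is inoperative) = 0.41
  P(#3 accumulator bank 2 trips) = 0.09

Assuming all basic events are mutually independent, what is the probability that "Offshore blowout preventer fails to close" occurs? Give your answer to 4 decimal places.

0.7524

P(Backup path fails) [OR] = 1 − (1−0.30) × (1−0.07) × (1−0.16) = 0.453160
P(Annular stack down) [AND] = 0.05 × 0.453160 = 0.022658
P(Control pod inoperative) [AND] = 0.20 × 0.08 × 0.10 = 0.001600
P(Hydraulic supply down) [OR] = 1 − (1−0.13) × (1−0.001600) × (1−0.41) = 0.487521
P(Ram stack inoperative) [OR] = 1 − (1−0.44) × (1−0.487521) = 0.713012
P(Shear sequence lost) [OR] = 1 − (1−0.03) × (1−0.713012) × (1−0.09) = 0.746676
P(Offshore blowout preventer fails to close) [OR] = 1 − (1−0.022658) × (1−0.746676) = 0.752416
Rounded to 4 decimal places: P(Offshore blowout preventer fails to close) ≈ 0.7524.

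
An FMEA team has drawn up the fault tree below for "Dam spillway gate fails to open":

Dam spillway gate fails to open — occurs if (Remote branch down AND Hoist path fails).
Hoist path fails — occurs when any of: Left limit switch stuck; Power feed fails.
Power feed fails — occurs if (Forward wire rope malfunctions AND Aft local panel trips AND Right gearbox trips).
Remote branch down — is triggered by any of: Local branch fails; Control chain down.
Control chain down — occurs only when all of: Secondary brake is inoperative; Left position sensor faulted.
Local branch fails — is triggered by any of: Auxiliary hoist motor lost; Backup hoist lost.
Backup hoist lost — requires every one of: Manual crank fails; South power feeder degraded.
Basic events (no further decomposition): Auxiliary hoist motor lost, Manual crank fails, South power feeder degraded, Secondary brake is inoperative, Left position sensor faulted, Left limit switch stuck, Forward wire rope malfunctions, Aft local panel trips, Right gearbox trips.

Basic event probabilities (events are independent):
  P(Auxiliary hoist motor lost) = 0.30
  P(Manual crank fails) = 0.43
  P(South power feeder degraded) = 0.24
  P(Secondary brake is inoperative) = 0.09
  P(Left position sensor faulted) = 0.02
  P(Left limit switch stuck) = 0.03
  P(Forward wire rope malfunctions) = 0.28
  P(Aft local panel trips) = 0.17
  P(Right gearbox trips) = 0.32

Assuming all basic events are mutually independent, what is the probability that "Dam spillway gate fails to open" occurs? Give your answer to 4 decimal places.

P(Backup hoist lost) [AND] = 0.43 × 0.24 = 0.103200
P(Local branch fails) [OR] = 1 − (1−0.30) × (1−0.103200) = 0.372240
P(Control chain down) [AND] = 0.09 × 0.02 = 0.001800
P(Remote branch down) [OR] = 1 − (1−0.372240) × (1−0.001800) = 0.373370
P(Power feed fails) [AND] = 0.28 × 0.17 × 0.32 = 0.015232
P(Hoist path fails) [OR] = 1 − (1−0.03) × (1−0.015232) = 0.044775
P(Dam spillway gate fails to open) [AND] = 0.373370 × 0.044775 = 0.016718
Rounded to 4 decimal places: P(Dam spillway gate fails to open) ≈ 0.0167.

0.0167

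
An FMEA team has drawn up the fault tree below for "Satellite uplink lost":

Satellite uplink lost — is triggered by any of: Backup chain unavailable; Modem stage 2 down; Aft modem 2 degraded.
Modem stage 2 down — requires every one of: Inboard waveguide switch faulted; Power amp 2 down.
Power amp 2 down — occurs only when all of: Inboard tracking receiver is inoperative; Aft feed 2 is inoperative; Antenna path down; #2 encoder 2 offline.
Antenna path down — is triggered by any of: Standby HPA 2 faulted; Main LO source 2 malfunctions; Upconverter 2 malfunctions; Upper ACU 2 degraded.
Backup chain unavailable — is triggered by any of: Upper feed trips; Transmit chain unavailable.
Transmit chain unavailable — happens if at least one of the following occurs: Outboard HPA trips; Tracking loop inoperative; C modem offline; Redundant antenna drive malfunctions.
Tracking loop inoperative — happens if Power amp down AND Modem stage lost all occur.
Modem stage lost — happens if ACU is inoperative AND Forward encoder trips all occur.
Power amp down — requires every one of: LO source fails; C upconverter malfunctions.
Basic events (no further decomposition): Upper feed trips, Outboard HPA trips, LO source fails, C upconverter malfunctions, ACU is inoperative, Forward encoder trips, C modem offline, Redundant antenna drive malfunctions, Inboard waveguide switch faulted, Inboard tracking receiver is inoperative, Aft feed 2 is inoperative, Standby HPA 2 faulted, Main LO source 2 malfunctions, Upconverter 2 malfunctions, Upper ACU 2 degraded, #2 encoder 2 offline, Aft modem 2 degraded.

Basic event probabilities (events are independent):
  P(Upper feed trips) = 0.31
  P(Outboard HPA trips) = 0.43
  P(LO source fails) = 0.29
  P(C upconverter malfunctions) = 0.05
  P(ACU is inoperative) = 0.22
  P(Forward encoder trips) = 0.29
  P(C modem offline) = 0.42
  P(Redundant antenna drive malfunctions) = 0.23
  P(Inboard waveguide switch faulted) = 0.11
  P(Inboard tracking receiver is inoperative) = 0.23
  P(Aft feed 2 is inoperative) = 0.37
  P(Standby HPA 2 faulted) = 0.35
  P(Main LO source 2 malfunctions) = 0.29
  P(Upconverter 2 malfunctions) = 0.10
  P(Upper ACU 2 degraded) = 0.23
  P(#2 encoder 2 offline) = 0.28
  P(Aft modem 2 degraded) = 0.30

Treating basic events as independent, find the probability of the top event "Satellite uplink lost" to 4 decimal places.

0.8774

P(Power amp down) [AND] = 0.29 × 0.05 = 0.014500
P(Modem stage lost) [AND] = 0.22 × 0.29 = 0.063800
P(Tracking loop inoperative) [AND] = 0.014500 × 0.063800 = 0.000925
P(Transmit chain unavailable) [OR] = 1 − (1−0.43) × (1−0.000925) × (1−0.42) × (1−0.23) = 0.745673
P(Backup chain unavailable) [OR] = 1 − (1−0.31) × (1−0.745673) = 0.824514
P(Antenna path down) [OR] = 1 − (1−0.35) × (1−0.29) × (1−0.10) × (1−0.23) = 0.680181
P(Power amp 2 down) [AND] = 0.23 × 0.37 × 0.680181 × 0.28 = 0.016207
P(Modem stage 2 down) [AND] = 0.11 × 0.016207 = 0.001783
P(Satellite uplink lost) [OR] = 1 − (1−0.824514) × (1−0.001783) × (1−0.30) = 0.877379
Rounded to 4 decimal places: P(Satellite uplink lost) ≈ 0.8774.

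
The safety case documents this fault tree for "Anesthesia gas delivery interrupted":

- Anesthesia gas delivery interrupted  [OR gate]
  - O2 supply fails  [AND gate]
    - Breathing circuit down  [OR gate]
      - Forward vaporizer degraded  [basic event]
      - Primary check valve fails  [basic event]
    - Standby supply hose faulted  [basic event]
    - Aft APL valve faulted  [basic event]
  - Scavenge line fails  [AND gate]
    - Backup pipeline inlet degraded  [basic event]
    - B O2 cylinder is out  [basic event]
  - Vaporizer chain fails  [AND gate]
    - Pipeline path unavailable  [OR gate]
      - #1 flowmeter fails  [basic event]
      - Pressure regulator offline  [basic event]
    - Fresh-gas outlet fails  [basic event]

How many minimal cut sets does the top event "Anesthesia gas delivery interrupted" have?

5

Breathing circuit down [OR]: union of children's cut sets → 2 cut set(s).
O2 supply fails [AND]: one cut set from each child combined → 2 × 1 × 1 = 2 cut set(s).
Scavenge line fails [AND]: one cut set from each child combined → 1 × 1 = 1 cut set(s).
Pipeline path unavailable [OR]: union of children's cut sets → 2 cut set(s).
Vaporizer chain fails [AND]: one cut set from each child combined → 2 × 1 = 2 cut set(s).
Anesthesia gas delivery interrupted [OR]: union of children's cut sets → 5 cut set(s).
Minimal cut sets: {Aft APL valve faulted, Forward vaporizer degraded, Standby supply hose faulted}; {Aft APL valve faulted, Primary check valve fails, Standby supply hose faulted}; {B O2 cylinder is out, Backup pipeline inlet degraded}; {#1 flowmeter fails, Fresh-gas outlet fails}; {Fresh-gas outlet fails, Pressure regulator offline}.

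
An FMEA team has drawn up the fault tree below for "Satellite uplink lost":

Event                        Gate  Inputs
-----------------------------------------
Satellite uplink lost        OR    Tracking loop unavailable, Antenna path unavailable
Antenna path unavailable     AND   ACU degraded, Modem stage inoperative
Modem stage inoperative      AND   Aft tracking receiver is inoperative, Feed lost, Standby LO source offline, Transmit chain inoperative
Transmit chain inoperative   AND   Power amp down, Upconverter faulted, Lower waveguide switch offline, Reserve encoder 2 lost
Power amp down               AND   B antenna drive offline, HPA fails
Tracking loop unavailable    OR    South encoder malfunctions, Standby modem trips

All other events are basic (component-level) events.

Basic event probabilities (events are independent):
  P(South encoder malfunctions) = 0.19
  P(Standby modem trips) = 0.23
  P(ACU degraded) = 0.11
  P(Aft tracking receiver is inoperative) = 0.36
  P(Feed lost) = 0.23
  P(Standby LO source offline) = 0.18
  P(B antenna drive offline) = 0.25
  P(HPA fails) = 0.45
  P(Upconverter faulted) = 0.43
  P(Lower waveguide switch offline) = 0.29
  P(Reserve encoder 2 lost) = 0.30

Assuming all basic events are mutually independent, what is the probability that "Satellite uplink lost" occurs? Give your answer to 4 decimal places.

P(Tracking loop unavailable) [OR] = 1 − (1−0.19) × (1−0.23) = 0.376300
P(Power amp down) [AND] = 0.25 × 0.45 = 0.112500
P(Transmit chain inoperative) [AND] = 0.112500 × 0.43 × 0.29 × 0.30 = 0.004209
P(Modem stage inoperative) [AND] = 0.36 × 0.23 × 0.18 × 0.004209 = 0.000063
P(Antenna path unavailable) [AND] = 0.11 × 0.000063 = 0.000007
P(Satellite uplink lost) [OR] = 1 − (1−0.376300) × (1−0.000007) = 0.376304
Rounded to 4 decimal places: P(Satellite uplink lost) ≈ 0.3763.

0.3763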